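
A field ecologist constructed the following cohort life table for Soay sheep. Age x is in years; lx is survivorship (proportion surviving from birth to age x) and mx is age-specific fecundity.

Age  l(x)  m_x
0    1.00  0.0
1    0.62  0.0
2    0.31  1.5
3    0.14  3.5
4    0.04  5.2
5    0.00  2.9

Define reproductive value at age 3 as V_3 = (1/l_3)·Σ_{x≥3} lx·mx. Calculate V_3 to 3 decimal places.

lx·mx for x ≥ 3: 0.49, 0.208, 0 → sum = 0.698
V_3 = 0.698 / l_3 = 0.698 / 0.14 = 4.985714… → 4.986

4.986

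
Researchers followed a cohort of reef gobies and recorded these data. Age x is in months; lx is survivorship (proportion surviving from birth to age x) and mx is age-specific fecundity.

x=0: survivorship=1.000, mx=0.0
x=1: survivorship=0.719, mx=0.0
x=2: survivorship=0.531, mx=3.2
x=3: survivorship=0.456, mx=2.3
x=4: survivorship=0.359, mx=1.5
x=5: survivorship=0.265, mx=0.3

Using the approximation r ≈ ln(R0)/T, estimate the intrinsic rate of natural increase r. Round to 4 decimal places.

0.4491

R0 = Σ lx·mx = 0 + 0 + 1.6992 + 1.0488 + 0.5385 + 0.0795 = 3.366
Σ x·lx·mx = 9.0963; T = 9.0963/3.366 = 2.70241…
r ≈ ln(R0)/T = ln(3.366)/2.70241… = 0.449128… → 0.4491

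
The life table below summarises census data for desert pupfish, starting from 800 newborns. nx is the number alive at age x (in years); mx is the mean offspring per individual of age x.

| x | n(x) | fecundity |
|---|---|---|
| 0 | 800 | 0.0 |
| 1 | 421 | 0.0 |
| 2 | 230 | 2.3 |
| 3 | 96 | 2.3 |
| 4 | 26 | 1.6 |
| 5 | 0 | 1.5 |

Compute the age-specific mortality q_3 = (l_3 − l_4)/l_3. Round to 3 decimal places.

lx = nx/n0 = nx/800: 1, 0.52625, 0.2875, 0.12, 0.0325, 0
q_3 = (l_3 − l_4) / l_3 = (0.12 − 0.0325) / 0.12
     = 0.0875 / 0.12 = 0.729167… → 0.729

0.729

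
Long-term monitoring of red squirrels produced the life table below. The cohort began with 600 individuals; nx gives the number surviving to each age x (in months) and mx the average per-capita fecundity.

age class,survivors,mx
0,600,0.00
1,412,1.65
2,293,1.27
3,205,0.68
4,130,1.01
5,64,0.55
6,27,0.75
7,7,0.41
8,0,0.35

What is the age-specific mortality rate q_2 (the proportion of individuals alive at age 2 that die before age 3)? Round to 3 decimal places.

lx = nx/n0 = nx/600: 1, 0.68667…, 0.48833…, 0.34167…, 0.21667…, 0.10667…, 0.045, 0.01167…, 0
q_2 = (l_2 − l_3) / l_2 = (0.488333… − 0.341667…) / 0.488333…
     = 0.146667… / 0.488333… = 0.300341… → 0.300

0.300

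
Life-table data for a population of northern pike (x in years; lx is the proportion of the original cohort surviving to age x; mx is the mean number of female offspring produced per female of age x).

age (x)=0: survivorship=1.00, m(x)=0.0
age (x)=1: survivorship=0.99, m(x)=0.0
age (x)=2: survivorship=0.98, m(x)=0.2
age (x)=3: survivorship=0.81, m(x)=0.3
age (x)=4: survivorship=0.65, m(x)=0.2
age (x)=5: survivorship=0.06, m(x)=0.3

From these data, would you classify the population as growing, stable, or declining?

R0 = Σ lx·mx = 0 + 0 + 0.196 + 0.243 + 0.13 + 0.018 = 0.587
R0 < 1, so the population is declining.

declining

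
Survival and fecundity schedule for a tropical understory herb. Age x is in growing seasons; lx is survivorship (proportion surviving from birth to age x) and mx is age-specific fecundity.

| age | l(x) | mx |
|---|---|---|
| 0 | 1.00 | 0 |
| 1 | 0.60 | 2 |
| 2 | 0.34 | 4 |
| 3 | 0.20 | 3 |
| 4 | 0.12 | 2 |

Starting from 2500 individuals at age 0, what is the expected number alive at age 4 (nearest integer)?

Expected survivors = N0 · l_4 = 2500 × 0.12 = 300 → 300

300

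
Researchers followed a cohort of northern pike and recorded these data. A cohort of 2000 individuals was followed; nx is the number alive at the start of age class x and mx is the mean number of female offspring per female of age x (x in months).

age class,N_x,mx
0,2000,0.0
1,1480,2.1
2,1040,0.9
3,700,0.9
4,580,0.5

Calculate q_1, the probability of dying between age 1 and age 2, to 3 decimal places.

0.297

lx = nx/n0 = nx/2000: 1, 0.74, 0.52, 0.35, 0.29
q_1 = (l_1 − l_2) / l_1 = (0.74 − 0.52) / 0.74
     = 0.22 / 0.74 = 0.297297… → 0.297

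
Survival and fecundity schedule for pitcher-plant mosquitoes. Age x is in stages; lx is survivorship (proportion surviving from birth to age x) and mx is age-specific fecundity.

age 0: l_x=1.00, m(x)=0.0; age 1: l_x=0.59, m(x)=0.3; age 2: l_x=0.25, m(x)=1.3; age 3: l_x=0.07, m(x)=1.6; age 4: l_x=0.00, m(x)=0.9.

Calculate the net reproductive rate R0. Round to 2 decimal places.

lx·mx by age: 0, 0.177, 0.325, 0.112, 0
R0 = Σ lx·mx = 0.614 → 0.61

0.61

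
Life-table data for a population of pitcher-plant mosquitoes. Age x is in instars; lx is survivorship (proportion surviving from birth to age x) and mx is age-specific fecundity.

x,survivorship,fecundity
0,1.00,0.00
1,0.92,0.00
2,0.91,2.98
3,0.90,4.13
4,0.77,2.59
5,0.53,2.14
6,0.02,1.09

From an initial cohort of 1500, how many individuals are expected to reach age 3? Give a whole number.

1350

Expected survivors = N0 · l_3 = 1500 × 0.90 = 1350 → 1350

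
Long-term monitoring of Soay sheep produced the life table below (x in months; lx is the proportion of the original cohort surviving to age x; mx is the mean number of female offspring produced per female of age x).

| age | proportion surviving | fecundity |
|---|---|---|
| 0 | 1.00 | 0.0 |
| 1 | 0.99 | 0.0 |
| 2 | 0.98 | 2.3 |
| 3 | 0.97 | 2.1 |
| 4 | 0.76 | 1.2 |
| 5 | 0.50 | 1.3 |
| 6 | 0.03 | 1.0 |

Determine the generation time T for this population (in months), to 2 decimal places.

3.01

lx·mx: 0, 0, 2.254, 2.037, 0.912, 0.65, 0.03 → R0 = 5.883
x·lx·mx: 0, 0, 4.508, 6.111, 3.648, 3.25, 0.18 → Σ = 17.697
T = 17.697 / 5.883 = 3.008159… → 3.01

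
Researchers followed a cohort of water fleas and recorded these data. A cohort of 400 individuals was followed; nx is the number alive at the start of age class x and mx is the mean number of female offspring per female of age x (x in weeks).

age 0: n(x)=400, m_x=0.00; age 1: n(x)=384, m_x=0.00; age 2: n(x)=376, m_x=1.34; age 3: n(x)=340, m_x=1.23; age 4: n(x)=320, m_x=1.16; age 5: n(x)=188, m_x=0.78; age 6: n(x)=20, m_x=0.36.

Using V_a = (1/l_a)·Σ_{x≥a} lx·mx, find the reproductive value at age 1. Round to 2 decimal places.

lx = nx/n0 = nx/400: 1, 0.96, 0.94, 0.85, 0.8, 0.47, 0.05
lx·mx for x ≥ 1: 0, 1.2596, 1.0455, 0.928, 0.3666, 0.018 → sum = 3.6177
V_1 = 3.6177 / l_1 = 3.6177 / 0.96 = 3.768438… → 3.77

3.77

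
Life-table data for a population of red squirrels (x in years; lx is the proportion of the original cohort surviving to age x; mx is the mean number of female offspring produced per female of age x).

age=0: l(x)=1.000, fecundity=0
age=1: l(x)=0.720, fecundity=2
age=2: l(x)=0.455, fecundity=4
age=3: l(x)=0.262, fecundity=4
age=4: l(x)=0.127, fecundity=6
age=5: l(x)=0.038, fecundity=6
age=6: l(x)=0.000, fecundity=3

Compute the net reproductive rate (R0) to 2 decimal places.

lx·mx by age: 0, 1.44, 1.82, 1.048, 0.762, 0.228, 0
R0 = Σ lx·mx = 5.298 → 5.30

5.30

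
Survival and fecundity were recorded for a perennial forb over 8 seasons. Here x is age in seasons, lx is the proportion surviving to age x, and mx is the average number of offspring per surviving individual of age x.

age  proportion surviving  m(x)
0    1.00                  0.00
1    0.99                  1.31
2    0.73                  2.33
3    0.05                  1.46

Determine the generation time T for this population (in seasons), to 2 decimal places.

1.60

lx·mx: 0, 1.2969, 1.7009, 0.073 → R0 = 3.0708
x·lx·mx: 0, 1.2969, 3.4018, 0.219 → Σ = 4.9177
T = 4.9177 / 3.0708 = 1.601439… → 1.60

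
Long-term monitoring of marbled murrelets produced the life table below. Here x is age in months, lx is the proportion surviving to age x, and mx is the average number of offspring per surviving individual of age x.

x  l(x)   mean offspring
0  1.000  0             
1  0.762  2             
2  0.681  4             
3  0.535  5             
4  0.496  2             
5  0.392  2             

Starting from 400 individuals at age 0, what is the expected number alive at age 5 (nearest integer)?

157

Expected survivors = N0 · l_5 = 400 × 0.392 = 156.8 → 157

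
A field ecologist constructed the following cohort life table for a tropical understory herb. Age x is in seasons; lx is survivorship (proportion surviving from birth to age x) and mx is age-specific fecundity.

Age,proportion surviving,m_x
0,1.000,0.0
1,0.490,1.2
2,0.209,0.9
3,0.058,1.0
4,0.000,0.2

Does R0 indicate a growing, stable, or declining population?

declining

R0 = Σ lx·mx = 0 + 0.588 + 0.1881 + 0.058 + 0 = 0.8341
R0 < 1, so the population is declining.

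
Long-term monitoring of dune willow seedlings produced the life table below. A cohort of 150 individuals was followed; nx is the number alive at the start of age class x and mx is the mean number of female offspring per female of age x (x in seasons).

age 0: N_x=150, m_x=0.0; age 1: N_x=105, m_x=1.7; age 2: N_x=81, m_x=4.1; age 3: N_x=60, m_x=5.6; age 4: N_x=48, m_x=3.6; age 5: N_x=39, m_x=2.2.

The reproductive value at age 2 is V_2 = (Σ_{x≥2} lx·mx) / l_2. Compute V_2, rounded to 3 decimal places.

lx = nx/n0 = nx/150: 1, 0.7, 0.54, 0.4, 0.32, 0.26
lx·mx for x ≥ 2: 2.214, 2.24, 1.152, 0.572 → sum = 6.178
V_2 = 6.178 / l_2 = 6.178 / 0.54 = 11.440741… → 11.441

11.441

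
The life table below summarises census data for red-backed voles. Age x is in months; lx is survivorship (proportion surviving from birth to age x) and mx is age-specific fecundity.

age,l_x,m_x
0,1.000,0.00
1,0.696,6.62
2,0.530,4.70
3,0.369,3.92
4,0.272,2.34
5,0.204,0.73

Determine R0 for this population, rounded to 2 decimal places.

9.33

lx·mx by age: 0, 4.60752, 2.491, 1.44648, 0.63648, 0.14892
R0 = Σ lx·mx = 9.3304 → 9.33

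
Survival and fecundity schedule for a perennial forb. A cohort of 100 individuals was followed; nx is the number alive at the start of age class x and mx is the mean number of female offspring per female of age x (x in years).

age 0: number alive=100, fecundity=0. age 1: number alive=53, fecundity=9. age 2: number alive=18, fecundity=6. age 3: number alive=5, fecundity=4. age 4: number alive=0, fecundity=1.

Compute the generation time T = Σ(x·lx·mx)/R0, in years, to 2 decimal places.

lx = nx/n0 = nx/100: 1, 0.53, 0.18, 0.05, 0
lx·mx: 0, 4.77, 1.08, 0.2, 0 → R0 = 6.05
x·lx·mx: 0, 4.77, 2.16, 0.6, 0 → Σ = 7.53
T = 7.53 / 6.05 = 1.244628… → 1.24

1.24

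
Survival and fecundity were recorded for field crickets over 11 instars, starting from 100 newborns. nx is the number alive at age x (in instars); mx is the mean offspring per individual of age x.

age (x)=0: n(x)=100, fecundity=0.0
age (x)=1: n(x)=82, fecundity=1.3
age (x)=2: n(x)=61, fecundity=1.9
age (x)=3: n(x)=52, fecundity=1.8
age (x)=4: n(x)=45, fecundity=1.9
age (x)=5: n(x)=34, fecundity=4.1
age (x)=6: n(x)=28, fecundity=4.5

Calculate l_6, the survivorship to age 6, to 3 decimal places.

0.280

l_6 = n_6/n_0 = 28/100 = 0.28 → 0.280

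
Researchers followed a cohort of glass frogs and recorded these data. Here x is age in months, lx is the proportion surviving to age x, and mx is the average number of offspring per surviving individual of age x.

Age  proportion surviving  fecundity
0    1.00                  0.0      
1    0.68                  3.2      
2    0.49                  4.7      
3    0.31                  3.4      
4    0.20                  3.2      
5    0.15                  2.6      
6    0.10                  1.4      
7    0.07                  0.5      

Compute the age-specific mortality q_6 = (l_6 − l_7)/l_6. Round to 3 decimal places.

0.300

q_6 = (l_6 − l_7) / l_6 = (0.1 − 0.07) / 0.1
     = 0.03 / 0.1 = 0.3 → 0.300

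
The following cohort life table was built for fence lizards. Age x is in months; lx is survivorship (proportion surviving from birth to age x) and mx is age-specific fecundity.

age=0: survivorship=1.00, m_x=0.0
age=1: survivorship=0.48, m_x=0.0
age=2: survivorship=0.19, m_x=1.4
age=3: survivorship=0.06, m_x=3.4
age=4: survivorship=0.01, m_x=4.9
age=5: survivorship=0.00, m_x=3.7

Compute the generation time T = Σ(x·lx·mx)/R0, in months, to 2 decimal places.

lx·mx: 0, 0, 0.266, 0.204, 0.049, 0 → R0 = 0.519
x·lx·mx: 0, 0, 0.532, 0.612, 0.196, 0 → Σ = 1.34
T = 1.34 / 0.519 = 2.581888… → 2.58

2.58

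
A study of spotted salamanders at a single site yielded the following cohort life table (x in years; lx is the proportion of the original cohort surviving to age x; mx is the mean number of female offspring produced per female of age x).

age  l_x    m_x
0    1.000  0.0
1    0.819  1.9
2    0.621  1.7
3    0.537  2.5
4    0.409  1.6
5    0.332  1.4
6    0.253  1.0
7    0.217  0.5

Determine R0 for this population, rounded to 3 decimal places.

lx·mx by age: 0, 1.5561, 1.0557, 1.3425, 0.6544, 0.4648, 0.253, 0.1085
R0 = Σ lx·mx = 5.435 → 5.435

5.435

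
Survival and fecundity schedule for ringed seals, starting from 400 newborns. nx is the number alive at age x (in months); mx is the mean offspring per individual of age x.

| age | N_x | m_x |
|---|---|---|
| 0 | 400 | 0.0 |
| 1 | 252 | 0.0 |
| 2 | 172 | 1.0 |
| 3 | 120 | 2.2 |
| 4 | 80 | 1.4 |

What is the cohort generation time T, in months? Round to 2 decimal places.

2.89

lx = nx/n0 = nx/400: 1, 0.63, 0.43, 0.3, 0.2
lx·mx: 0, 0, 0.43, 0.66, 0.28 → R0 = 1.37
x·lx·mx: 0, 0, 0.86, 1.98, 1.12 → Σ = 3.96
T = 3.96 / 1.37 = 2.890511… → 2.89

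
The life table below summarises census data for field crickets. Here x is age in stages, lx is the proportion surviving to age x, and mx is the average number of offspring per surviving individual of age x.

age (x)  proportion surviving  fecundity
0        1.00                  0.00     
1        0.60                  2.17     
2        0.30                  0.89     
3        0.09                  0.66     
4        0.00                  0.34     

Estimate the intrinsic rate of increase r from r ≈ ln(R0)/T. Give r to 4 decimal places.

0.3942

R0 = Σ lx·mx = 0 + 1.302 + 0.267 + 0.0594 + 0 = 1.6284
Σ x·lx·mx = 2.0142; T = 2.0142/1.6284 = 1.23692…
r ≈ ln(R0)/T = ln(1.6284)/1.23692… = 0.394203… → 0.3942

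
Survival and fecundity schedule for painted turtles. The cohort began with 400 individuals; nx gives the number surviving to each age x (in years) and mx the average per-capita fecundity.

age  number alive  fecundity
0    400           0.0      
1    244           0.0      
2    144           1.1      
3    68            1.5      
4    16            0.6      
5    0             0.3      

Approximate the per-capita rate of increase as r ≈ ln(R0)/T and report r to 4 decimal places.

lx = nx/n0 = nx/400: 1, 0.61, 0.36, 0.17, 0.04, 0
R0 = Σ lx·mx = 0 + 0 + 0.396 + 0.255 + 0.024 + 0 = 0.675
Σ x·lx·mx = 1.653; T = 1.653/0.675 = 2.44889…
r ≈ ln(R0)/T = ln(0.675)/2.44889… = -0.160498… → -0.1605

-0.1605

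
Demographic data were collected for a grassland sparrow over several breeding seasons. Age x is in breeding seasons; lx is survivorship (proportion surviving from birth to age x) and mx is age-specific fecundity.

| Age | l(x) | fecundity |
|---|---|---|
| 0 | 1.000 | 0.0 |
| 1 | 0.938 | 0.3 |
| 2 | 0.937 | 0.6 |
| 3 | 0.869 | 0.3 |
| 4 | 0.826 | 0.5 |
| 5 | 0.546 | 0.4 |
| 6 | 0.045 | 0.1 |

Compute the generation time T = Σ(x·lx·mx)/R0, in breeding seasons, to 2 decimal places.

lx·mx: 0, 0.2814, 0.5622, 0.2607, 0.413, 0.2184, 0.0045 → R0 = 1.7402
x·lx·mx: 0, 0.2814, 1.1244, 0.7821, 1.652, 1.092, 0.027 → Σ = 4.9589
T = 4.9589 / 1.7402 = 2.849615… → 2.85

2.85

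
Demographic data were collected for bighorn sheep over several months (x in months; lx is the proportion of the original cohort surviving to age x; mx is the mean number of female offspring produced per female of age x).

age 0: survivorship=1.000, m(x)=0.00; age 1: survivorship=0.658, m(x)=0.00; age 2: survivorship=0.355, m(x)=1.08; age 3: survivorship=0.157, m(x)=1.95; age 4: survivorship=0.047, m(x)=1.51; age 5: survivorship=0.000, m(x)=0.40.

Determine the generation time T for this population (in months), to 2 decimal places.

lx·mx: 0, 0, 0.3834, 0.30615, 0.07097, 0 → R0 = 0.76052
x·lx·mx: 0, 0, 0.7668, 0.91845, 0.28388, 0 → Σ = 1.96913
T = 1.96913 / 0.76052 = 2.589189… → 2.59

2.59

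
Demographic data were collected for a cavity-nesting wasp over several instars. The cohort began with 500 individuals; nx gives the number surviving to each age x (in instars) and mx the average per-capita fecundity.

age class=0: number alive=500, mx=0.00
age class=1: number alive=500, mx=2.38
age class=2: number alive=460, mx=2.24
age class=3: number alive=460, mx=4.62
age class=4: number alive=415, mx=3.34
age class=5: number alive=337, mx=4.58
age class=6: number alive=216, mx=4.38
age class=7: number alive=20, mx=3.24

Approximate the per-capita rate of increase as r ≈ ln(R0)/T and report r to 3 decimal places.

lx = nx/n0 = nx/500: 1, 1, 0.92, 0.92, 0.83, 0.674, 0.432, 0.04
R0 = Σ lx·mx = 0 + 2.38 + 2.0608 + 4.2504 + 2.7722 + 3.08692 + 1.89216 + 0.1296 = 16.57208
Σ x·lx·mx = 58.03636; T = 58.03636/16.57208 = 3.50206…
r ≈ ln(R0)/T = ln(16.57208)/3.50206… = 0.80173… → 0.802

0.802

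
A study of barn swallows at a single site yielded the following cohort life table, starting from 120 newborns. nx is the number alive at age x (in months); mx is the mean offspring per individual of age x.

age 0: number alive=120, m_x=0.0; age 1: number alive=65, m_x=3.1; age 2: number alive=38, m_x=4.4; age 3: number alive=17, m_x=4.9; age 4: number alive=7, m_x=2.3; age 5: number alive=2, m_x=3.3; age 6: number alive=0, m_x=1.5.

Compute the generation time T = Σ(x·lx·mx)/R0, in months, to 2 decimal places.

lx = nx/n0 = nx/120: 1, 0.54167…, 0.31667…, 0.14167…, 0.05833…, 0.01667…, 0
lx·mx: 0, 1.679167…, 1.393333…, 0.694167…, 0.134167…, 0.055…, 0 → R0 = 3.955833…
x·lx·mx: 0, 1.679167…, 2.786667…, 2.0825…, 0.536667…, 0.275…, 0 → Σ = 7.36…
T = 7.36… / 3.955833… = 1.860544… → 1.86

1.86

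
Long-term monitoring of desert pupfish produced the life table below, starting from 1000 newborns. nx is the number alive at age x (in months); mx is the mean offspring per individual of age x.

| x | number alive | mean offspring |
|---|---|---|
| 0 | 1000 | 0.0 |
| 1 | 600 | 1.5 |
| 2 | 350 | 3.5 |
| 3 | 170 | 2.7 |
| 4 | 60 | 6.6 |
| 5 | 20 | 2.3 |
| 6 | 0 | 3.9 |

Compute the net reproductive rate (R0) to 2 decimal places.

3.03

lx = nx/n0 = nx/1000: 1, 0.6, 0.35, 0.17, 0.06, 0.02, 0
lx·mx by age: 0, 0.9, 1.225, 0.459, 0.396, 0.046, 0
R0 = Σ lx·mx = 3.026 → 3.03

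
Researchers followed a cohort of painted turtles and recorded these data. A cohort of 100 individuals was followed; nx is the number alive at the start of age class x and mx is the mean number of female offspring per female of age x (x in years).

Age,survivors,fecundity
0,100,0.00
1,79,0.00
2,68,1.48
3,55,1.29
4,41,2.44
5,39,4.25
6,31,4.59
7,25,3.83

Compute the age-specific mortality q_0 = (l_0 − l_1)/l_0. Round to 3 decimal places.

lx = nx/n0 = nx/100: 1, 0.79, 0.68, 0.55, 0.41, 0.39, 0.31, 0.25
q_0 = (l_0 − l_1) / l_0 = (1 − 0.79) / 1
     = 0.21 / 1 = 0.21 → 0.210

0.210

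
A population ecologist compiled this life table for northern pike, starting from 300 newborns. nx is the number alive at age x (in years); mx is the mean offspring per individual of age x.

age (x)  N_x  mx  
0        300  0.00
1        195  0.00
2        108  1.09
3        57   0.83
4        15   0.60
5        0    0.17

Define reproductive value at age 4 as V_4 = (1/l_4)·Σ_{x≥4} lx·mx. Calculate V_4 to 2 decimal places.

0.60

lx = nx/n0 = nx/300: 1, 0.65, 0.36, 0.19, 0.05, 0
lx·mx for x ≥ 4: 0.03, 0 → sum = 0.03
V_4 = 0.03 / l_4 = 0.03 / 0.05 = 0.6 → 0.60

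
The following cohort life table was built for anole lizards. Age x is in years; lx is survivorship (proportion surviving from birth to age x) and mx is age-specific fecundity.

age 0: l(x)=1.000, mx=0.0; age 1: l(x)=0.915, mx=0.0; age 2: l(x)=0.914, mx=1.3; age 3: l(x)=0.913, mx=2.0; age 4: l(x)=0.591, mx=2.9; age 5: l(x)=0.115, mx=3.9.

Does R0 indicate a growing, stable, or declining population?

growing

R0 = Σ lx·mx = 0 + 0 + 1.1882 + 1.826 + 1.7139 + 0.4485 = 5.1766
R0 > 1, so the population is growing.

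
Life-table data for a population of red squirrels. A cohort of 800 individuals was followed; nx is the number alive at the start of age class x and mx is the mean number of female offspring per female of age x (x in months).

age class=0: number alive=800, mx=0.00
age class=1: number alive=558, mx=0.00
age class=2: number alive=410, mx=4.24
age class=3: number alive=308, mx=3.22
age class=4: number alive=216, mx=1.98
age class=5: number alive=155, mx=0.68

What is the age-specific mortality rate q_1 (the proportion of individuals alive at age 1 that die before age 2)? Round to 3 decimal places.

lx = nx/n0 = nx/800: 1, 0.6975, 0.5125, 0.385, 0.27, 0.19375
q_1 = (l_1 − l_2) / l_1 = (0.6975 − 0.5125) / 0.6975
     = 0.185 / 0.6975 = 0.265233… → 0.265

0.265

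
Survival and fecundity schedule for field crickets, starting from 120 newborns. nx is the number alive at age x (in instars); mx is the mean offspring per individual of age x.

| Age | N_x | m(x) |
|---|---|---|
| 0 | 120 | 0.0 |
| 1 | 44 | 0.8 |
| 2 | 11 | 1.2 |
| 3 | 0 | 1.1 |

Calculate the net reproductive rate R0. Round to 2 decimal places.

lx = nx/n0 = nx/120: 1, 0.36667…, 0.09167…, 0
lx·mx by age: 0, 0.293333…, 0.11…, 0
R0 = Σ lx·mx = 0.403333… → 0.40

0.40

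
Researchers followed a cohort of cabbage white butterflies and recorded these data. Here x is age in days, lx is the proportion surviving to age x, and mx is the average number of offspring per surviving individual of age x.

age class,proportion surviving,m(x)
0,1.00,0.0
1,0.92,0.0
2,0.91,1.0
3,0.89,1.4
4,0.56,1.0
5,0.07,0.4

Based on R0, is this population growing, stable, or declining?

R0 = Σ lx·mx = 0 + 0 + 0.91 + 1.246 + 0.56 + 0.028 = 2.744
R0 > 1, so the population is growing.

growing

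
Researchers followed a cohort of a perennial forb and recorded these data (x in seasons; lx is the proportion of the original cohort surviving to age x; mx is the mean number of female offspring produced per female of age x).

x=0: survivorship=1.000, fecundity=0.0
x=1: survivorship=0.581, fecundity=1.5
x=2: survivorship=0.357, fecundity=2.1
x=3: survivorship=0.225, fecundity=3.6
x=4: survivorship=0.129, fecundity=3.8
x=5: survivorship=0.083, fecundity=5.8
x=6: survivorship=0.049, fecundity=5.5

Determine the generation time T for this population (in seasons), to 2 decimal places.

2.94

lx·mx: 0, 0.8715, 0.7497, 0.81, 0.4902, 0.4814, 0.2695 → R0 = 3.6723
x·lx·mx: 0, 0.8715, 1.4994, 2.43, 1.9608, 2.407, 1.617 → Σ = 10.7857
T = 10.7857 / 3.6723 = 2.937042… → 2.94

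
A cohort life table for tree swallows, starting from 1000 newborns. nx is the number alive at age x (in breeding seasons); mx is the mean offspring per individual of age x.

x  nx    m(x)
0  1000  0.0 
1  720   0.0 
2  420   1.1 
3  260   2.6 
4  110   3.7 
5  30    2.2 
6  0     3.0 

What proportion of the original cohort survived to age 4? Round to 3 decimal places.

l_4 = n_4/n_0 = 110/1000 = 0.11 → 0.110

0.110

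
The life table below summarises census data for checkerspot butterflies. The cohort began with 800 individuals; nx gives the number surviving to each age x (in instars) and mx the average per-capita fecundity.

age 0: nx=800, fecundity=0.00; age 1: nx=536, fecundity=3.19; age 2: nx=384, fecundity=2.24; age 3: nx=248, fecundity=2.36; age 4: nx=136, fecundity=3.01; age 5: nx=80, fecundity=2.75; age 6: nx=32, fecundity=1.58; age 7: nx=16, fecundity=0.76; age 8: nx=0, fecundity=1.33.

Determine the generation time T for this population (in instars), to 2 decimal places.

lx = nx/n0 = nx/800: 1, 0.67, 0.48, 0.31, 0.17, 0.1, 0.04, 0.02, 0
lx·mx: 0, 2.1373, 1.0752, 0.7316, 0.5117, 0.275, 0.0632, 0.0152, 0 → R0 = 4.8092
x·lx·mx: 0, 2.1373, 2.1504, 2.1948, 2.0468, 1.375, 0.3792, 0.1064, 0 → Σ = 10.3899
T = 10.3899 / 4.8092 = 2.160422… → 2.16

2.16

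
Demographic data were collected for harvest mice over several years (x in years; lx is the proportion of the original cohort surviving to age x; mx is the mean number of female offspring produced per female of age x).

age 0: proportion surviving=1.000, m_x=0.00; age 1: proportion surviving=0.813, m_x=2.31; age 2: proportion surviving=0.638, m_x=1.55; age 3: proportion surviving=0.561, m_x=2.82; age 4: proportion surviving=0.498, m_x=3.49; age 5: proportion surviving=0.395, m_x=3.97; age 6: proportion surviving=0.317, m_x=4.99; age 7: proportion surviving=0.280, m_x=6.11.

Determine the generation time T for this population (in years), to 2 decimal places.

lx·mx: 0, 1.87803, 0.9889, 1.58202, 1.73802, 1.56815, 1.58183, 1.7108 → R0 = 11.04775
x·lx·mx: 0, 1.87803, 1.9778, 4.74606, 6.95208, 7.84075, 9.49098, 11.9756 → Σ = 44.8613
T = 44.8613 / 11.04775 = 4.060673… → 4.06

4.06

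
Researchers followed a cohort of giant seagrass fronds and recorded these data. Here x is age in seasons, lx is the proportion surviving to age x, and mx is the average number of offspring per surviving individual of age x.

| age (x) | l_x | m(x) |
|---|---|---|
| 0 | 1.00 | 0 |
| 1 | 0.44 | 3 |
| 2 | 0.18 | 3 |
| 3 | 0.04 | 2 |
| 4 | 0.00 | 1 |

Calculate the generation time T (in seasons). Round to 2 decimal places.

1.36

lx·mx: 0, 1.32, 0.54, 0.08, 0 → R0 = 1.94
x·lx·mx: 0, 1.32, 1.08, 0.24, 0 → Σ = 2.64
T = 2.64 / 1.94 = 1.360825… → 1.36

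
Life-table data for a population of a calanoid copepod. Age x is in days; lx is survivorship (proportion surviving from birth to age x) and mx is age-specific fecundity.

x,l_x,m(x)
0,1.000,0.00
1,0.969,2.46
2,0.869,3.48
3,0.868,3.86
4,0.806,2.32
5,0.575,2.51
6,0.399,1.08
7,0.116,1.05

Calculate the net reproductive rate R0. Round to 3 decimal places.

12.624

lx·mx by age: 0, 2.38374, 3.02412, 3.35048, 1.86992, 1.44325, 0.43092, 0.1218
R0 = Σ lx·mx = 12.62423 → 12.624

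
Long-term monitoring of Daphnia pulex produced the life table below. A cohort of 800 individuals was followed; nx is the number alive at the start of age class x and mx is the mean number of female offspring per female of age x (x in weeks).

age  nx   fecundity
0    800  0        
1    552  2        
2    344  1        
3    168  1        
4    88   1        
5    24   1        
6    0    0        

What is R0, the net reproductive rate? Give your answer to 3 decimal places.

2.160

lx = nx/n0 = nx/800: 1, 0.69, 0.43, 0.21, 0.11, 0.03, 0
lx·mx by age: 0, 1.38, 0.43, 0.21, 0.11, 0.03, 0
R0 = Σ lx·mx = 2.16 → 2.160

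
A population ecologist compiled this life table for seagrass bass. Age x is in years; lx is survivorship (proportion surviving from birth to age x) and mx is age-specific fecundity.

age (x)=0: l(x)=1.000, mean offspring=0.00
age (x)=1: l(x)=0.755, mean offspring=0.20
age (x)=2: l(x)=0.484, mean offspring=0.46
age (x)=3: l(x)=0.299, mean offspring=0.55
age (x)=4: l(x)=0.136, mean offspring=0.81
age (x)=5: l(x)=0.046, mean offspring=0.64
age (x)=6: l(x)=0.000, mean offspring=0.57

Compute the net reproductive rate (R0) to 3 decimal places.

lx·mx by age: 0, 0.151, 0.22264, 0.16445, 0.11016, 0.02944, 0
R0 = Σ lx·mx = 0.67769 → 0.678

0.678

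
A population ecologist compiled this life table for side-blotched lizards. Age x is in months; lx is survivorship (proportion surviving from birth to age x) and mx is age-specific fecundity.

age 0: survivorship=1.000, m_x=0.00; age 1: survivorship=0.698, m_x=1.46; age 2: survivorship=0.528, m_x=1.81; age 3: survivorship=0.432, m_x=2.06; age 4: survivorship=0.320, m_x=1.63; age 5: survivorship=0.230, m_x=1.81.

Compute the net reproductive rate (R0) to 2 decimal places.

3.80

lx·mx by age: 0, 1.01908, 0.95568, 0.88992, 0.5216, 0.4163
R0 = Σ lx·mx = 3.80258 → 3.80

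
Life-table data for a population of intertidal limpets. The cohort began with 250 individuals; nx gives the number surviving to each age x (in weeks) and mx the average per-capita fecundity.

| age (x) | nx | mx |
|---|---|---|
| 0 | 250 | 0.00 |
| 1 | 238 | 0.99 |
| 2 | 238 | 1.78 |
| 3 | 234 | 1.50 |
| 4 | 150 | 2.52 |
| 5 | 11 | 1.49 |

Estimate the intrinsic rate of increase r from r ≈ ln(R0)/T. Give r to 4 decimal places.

lx = nx/n0 = nx/250: 1, 0.952, 0.952, 0.936, 0.6, 0.044
R0 = Σ lx·mx = 0 + 0.94248 + 1.69456 + 1.404 + 1.512 + 0.06556 = 5.6186
Σ x·lx·mx = 14.9194; T = 14.9194/5.6186 = 2.65536…
r ≈ ln(R0)/T = ln(5.6186)/2.65536… = 0.650037… → 0.6500

0.6500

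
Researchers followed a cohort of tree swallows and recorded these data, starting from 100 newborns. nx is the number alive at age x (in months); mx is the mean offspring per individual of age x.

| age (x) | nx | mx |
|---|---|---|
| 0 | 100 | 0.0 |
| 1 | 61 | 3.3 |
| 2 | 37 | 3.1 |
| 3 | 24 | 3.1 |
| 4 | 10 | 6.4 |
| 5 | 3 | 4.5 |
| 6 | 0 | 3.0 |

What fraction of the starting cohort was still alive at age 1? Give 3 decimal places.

l_1 = n_1/n_0 = 61/100 = 0.61 → 0.610

0.610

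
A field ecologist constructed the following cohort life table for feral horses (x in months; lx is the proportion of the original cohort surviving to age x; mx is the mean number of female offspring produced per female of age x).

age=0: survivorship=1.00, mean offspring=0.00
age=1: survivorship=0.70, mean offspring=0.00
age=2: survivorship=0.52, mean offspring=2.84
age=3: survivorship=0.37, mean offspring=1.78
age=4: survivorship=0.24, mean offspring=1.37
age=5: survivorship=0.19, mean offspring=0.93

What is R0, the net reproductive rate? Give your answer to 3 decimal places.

2.641

lx·mx by age: 0, 0, 1.4768, 0.6586, 0.3288, 0.1767
R0 = Σ lx·mx = 2.6409 → 2.641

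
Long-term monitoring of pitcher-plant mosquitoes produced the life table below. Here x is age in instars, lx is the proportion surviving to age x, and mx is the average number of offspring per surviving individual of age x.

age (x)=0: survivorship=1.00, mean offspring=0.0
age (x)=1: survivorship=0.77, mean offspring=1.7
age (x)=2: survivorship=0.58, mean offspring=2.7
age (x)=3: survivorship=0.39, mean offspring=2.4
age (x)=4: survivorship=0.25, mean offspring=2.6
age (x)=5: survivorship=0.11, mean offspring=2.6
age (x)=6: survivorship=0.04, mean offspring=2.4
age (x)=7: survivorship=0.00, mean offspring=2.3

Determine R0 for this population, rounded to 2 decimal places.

lx·mx by age: 0, 1.309, 1.566, 0.936, 0.65, 0.286, 0.096, 0
R0 = Σ lx·mx = 4.843 → 4.84

4.84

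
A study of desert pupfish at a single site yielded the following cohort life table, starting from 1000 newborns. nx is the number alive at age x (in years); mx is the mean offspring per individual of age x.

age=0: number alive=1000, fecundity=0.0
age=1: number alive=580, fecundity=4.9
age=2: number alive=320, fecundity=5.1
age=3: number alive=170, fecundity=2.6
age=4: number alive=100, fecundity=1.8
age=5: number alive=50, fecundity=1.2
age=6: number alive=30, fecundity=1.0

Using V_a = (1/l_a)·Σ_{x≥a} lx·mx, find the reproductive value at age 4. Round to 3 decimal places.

2.700

lx = nx/n0 = nx/1000: 1, 0.58, 0.32, 0.17, 0.1, 0.05, 0.03
lx·mx for x ≥ 4: 0.18, 0.06, 0.03 → sum = 0.27
V_4 = 0.27 / l_4 = 0.27 / 0.1 = 2.7 → 2.700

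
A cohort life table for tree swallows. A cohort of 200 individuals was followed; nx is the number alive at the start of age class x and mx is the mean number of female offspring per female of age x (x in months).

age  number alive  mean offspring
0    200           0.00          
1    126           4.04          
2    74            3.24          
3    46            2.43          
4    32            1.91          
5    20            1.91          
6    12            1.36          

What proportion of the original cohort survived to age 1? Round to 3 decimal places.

l_1 = n_1/n_0 = 126/200 = 0.63 → 0.630

0.630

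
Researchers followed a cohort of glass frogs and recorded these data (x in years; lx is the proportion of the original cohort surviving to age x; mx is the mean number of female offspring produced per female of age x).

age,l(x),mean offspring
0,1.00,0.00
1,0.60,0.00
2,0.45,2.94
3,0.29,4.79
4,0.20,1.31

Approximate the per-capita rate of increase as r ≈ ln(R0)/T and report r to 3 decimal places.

0.412

R0 = Σ lx·mx = 0 + 0 + 1.323 + 1.3891 + 0.262 = 2.9741
Σ x·lx·mx = 7.8613; T = 7.8613/2.9741 = 2.64325…
r ≈ ln(R0)/T = ln(2.9741)/2.64325… = 0.41235… → 0.412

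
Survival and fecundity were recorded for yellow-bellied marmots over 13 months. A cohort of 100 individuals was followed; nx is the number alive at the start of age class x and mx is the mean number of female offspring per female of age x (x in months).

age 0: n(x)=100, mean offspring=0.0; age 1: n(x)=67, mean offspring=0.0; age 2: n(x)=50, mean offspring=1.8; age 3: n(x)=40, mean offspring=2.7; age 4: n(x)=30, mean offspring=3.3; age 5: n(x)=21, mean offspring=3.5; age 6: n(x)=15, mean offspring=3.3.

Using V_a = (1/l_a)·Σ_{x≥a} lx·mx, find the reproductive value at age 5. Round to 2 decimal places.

5.86

lx = nx/n0 = nx/100: 1, 0.67, 0.5, 0.4, 0.3, 0.21, 0.15
lx·mx for x ≥ 5: 0.735, 0.495 → sum = 1.23
V_5 = 1.23 / l_5 = 1.23 / 0.21 = 5.857143… → 5.86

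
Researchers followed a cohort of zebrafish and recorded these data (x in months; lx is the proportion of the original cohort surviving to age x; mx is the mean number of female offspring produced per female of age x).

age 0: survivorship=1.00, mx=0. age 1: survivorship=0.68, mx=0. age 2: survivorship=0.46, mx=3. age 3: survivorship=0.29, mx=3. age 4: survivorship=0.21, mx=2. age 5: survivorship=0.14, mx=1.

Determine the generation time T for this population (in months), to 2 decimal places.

lx·mx: 0, 0, 1.38, 0.87, 0.42, 0.14 → R0 = 2.81
x·lx·mx: 0, 0, 2.76, 2.61, 1.68, 0.7 → Σ = 7.75
T = 7.75 / 2.81 = 2.758007… → 2.76

2.76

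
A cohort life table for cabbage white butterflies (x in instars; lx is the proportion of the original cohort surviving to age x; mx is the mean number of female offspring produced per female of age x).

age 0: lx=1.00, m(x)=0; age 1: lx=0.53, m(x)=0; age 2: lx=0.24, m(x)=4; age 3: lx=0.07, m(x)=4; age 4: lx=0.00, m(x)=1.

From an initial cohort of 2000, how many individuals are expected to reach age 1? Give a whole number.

Expected survivors = N0 · l_1 = 2000 × 0.53 = 1060 → 1060

1060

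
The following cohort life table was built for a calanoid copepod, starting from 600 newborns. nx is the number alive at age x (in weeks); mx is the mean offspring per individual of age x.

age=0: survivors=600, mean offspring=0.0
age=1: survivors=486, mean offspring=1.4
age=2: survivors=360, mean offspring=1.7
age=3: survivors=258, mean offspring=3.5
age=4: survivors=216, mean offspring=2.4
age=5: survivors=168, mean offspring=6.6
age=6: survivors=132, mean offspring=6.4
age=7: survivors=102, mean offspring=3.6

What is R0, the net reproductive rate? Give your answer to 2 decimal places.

lx = nx/n0 = nx/600: 1, 0.81, 0.6, 0.43, 0.36, 0.28, 0.22, 0.17
lx·mx by age: 0, 1.134, 1.02, 1.505, 0.864, 1.848, 1.408, 0.612
R0 = Σ lx·mx = 8.391 → 8.39

8.39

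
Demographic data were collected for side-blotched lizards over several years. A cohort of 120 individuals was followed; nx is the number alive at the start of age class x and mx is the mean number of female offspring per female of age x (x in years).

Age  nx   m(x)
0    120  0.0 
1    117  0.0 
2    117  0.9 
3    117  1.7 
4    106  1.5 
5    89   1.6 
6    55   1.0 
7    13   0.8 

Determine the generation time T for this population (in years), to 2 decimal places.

3.81

lx = nx/n0 = nx/120: 1, 0.975, 0.975, 0.975, 0.88333…, 0.74167…, 0.45833…, 0.10833…
lx·mx: 0, 0, 0.8775, 1.6575, 1.325…, 1.186667…, 0.458333…, 0.086667… → R0 = 5.591667…
x·lx·mx: 0, 0, 1.755, 4.9725, 5.3…, 5.933333…, 2.75…, 0.606667… → Σ = 21.3175…
T = 21.3175… / 5.591667… = 3.81237… → 3.81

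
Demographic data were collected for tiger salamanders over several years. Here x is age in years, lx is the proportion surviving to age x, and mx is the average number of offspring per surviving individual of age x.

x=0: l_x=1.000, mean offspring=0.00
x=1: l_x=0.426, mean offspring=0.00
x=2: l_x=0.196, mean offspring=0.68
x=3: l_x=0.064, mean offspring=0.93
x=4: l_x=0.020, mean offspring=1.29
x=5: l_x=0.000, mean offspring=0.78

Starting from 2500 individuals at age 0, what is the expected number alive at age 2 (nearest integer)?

Expected survivors = N0 · l_2 = 2500 × 0.196 = 490 → 490

490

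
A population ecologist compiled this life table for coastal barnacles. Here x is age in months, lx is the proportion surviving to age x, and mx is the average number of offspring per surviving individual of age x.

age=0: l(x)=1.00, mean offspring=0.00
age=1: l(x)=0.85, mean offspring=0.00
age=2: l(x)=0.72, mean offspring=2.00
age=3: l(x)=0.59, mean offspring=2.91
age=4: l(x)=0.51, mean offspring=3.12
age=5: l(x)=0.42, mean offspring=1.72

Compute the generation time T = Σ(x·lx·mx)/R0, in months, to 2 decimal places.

3.29

lx·mx: 0, 0, 1.44, 1.7169, 1.5912, 0.7224 → R0 = 5.4705
x·lx·mx: 0, 0, 2.88, 5.1507, 6.3648, 3.612 → Σ = 18.0075
T = 18.0075 / 5.4705 = 3.291747… → 3.29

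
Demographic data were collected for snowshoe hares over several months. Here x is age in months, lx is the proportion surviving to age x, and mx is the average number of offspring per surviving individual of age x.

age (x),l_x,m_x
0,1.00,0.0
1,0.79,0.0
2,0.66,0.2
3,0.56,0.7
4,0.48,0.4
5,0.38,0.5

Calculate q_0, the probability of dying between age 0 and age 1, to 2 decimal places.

0.21

q_0 = (l_0 − l_1) / l_0 = (1 − 0.79) / 1
     = 0.21 / 1 = 0.21 → 0.21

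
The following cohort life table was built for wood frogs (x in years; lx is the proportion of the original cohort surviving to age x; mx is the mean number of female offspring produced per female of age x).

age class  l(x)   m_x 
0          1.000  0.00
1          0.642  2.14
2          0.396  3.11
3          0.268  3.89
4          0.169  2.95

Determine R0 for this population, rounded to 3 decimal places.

4.147

lx·mx by age: 0, 1.37388, 1.23156, 1.04252, 0.49855
R0 = Σ lx·mx = 4.14651 → 4.147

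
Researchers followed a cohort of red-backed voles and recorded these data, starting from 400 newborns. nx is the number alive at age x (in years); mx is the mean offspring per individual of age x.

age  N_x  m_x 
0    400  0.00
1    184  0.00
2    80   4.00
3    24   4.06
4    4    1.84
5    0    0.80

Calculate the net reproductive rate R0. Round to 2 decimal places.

lx = nx/n0 = nx/400: 1, 0.46, 0.2, 0.06, 0.01, 0
lx·mx by age: 0, 0, 0.8, 0.2436, 0.0184, 0
R0 = Σ lx·mx = 1.062 → 1.06

1.06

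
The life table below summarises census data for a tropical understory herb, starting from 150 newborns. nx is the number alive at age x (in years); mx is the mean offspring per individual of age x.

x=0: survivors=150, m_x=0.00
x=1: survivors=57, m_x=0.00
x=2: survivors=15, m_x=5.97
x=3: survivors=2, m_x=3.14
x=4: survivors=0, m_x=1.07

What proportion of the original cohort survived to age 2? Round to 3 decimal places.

0.100

l_2 = n_2/n_0 = 15/150 = 0.1 → 0.100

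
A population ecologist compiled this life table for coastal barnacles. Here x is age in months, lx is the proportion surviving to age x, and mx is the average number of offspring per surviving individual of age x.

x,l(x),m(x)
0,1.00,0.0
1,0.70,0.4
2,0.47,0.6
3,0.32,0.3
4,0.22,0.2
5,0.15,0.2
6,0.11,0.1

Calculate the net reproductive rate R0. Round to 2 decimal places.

0.74

lx·mx by age: 0, 0.28, 0.282, 0.096, 0.044, 0.03, 0.011
R0 = Σ lx·mx = 0.743 → 0.74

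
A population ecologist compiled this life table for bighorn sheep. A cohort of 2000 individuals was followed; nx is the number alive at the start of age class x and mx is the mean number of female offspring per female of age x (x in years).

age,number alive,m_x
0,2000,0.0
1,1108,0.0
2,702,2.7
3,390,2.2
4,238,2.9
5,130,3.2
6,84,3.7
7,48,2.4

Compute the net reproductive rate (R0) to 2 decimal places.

lx = nx/n0 = nx/2000: 1, 0.554, 0.351, 0.195, 0.119, 0.065, 0.042, 0.024
lx·mx by age: 0, 0, 0.9477, 0.429, 0.3451, 0.208, 0.1554, 0.0576
R0 = Σ lx·mx = 2.1428 → 2.14

2.14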